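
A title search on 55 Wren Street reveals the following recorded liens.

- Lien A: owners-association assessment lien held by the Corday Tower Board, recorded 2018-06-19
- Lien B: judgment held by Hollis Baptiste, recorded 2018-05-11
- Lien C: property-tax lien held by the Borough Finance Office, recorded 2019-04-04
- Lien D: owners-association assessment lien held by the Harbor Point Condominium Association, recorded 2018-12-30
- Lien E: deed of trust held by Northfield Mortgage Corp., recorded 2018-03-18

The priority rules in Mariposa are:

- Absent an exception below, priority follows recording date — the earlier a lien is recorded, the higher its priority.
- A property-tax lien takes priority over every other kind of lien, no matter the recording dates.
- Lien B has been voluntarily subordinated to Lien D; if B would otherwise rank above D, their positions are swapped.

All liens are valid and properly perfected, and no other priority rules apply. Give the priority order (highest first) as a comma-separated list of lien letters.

As a property-tax lien, C is senior to every other lien.
The other liens, earliest effective date first: E (2018-03-18), B (2018-05-11), A (2018-06-19), D (2018-12-30).
Because B would otherwise rank above D, the subordination swaps them.

C, E, D, A, B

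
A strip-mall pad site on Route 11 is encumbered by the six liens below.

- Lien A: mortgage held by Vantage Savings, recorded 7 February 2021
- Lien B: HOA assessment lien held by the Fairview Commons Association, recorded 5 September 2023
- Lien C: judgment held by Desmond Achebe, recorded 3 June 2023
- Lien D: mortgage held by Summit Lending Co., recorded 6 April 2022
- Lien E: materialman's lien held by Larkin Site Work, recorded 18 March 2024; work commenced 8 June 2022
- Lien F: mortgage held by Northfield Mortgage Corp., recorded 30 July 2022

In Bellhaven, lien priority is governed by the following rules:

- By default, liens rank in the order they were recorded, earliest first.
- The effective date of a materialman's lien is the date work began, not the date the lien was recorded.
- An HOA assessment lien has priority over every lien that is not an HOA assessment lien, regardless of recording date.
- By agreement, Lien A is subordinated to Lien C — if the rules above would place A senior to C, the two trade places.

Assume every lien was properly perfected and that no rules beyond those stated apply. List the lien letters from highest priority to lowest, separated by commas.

Adjusting effective dates: E is treated as recorded 8 June 2022, the work-commencement date.
B, as an HOA assessment lien, has superpriority and ranks first.
Remaining liens by effective date: A (7 February 2021), D (6 April 2022), E (8 June 2022), F (30 July 2022), C (3 June 2023).
A is senior to C before the subordination, so the two trade places.

B, C, D, E, F, A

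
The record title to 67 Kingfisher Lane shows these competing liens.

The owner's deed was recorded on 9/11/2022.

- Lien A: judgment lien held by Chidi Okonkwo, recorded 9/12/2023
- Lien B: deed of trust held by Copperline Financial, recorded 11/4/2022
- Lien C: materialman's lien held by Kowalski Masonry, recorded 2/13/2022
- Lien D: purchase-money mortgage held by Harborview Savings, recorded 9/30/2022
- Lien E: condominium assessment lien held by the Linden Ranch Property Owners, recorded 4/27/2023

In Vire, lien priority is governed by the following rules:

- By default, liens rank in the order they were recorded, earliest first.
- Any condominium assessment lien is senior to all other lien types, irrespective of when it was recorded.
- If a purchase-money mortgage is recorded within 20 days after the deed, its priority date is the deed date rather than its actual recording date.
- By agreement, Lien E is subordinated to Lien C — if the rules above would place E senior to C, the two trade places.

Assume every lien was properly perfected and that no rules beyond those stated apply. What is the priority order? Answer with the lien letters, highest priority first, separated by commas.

C, E, D, B, A

Effective dates: D relates back to the deed date 9/11/2022.
E, as a condominium assessment lien, has superpriority and ranks first.
Ordering the rest by effective date: C (2/13/2022), D (9/11/2022), B (11/4/2022), A (9/12/2023).
Because E would otherwise rank above C, the subordination swaps them.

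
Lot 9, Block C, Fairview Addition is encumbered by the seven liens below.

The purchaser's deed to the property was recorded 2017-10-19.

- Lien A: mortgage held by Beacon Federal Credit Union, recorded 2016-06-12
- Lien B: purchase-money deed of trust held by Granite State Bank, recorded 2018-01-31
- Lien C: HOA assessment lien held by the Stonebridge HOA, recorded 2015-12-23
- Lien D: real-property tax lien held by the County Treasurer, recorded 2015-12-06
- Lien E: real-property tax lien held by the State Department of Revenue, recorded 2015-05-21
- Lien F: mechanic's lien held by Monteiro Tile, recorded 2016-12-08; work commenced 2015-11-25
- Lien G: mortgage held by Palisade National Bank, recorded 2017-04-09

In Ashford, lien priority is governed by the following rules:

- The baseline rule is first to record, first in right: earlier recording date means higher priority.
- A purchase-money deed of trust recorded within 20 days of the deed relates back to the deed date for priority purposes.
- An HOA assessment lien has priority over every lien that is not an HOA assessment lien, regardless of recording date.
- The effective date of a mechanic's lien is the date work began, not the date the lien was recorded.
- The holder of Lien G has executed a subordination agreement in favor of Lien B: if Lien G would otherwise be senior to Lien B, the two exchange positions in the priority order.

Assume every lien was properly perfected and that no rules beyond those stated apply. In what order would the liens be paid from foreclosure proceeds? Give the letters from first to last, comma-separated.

First, effective dates: B was recorded 104 days after the deed, outside the 20-day window, so it keeps its recording date; F's effective date is 2015-11-25, when work began.
C, as an HOA assessment lien, has superpriority and ranks first.
Remaining liens by effective date: E (2015-05-21), F (2015-11-25), D (2015-12-06), A (2016-06-12), G (2017-04-09), B (2018-01-31).
G would otherwise be senior to B, so under the subordination agreement G and B exchange positions.

C, E, F, D, A, B, G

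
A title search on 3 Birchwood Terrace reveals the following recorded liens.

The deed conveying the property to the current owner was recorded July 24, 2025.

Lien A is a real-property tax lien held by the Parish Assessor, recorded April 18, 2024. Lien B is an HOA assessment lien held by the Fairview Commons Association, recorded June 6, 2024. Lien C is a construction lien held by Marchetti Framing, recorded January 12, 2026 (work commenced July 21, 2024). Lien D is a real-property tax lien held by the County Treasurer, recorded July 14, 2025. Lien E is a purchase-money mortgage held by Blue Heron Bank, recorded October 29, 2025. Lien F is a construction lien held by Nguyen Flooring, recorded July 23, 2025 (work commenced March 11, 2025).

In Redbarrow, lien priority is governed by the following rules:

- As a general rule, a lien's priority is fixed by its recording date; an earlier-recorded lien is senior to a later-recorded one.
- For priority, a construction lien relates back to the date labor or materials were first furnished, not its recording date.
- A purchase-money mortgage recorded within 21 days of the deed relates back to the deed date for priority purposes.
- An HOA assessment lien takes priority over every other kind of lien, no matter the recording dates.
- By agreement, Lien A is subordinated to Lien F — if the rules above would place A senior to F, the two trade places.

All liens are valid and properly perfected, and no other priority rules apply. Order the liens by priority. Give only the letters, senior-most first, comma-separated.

Effective dates after the stated exceptions: C is treated as recorded July 21, 2024, the work-commencement date; E was recorded 97 days after the deed — beyond 21 days — so no relation-back applies; F is treated as recorded March 11, 2025, the work-commencement date.
As an HOA assessment lien, B is senior to every other lien.
Remaining liens by effective date: A (April 18, 2024), C (July 21, 2024), F (March 11, 2025), D (July 14, 2025), E (October 29, 2025).
A would otherwise be senior to F, so under the subordination agreement A and F exchange positions.

B, F, C, A, D, E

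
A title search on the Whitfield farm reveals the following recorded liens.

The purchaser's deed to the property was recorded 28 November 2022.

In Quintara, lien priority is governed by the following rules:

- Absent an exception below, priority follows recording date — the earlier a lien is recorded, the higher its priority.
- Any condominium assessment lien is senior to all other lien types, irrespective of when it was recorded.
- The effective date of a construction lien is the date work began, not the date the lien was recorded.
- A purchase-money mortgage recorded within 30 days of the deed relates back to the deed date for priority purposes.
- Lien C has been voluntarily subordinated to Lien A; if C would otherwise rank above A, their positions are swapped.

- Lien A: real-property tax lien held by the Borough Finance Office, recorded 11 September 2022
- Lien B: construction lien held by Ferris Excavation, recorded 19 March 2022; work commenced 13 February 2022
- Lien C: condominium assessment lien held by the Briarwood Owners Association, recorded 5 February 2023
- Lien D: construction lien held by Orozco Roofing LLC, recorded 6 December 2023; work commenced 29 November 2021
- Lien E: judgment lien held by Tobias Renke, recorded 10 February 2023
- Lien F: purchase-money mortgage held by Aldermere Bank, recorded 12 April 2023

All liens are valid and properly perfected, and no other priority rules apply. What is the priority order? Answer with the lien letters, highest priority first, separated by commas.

Adjusting effective dates: B's effective date is 13 February 2022, when work began; D's effective date is 29 November 2021, when work began; F was recorded 135 days after the deed, outside the 30-day window, so it keeps its recording date.
As a condominium assessment lien, C is senior to every other lien.
Among the remaining liens, by effective date: D (29 November 2021), B (13 February 2022), A (11 September 2022), E (10 February 2023), F (12 April 2023).
The subordination applies — C was senior to A — so C and A swap.

A, D, B, C, E, F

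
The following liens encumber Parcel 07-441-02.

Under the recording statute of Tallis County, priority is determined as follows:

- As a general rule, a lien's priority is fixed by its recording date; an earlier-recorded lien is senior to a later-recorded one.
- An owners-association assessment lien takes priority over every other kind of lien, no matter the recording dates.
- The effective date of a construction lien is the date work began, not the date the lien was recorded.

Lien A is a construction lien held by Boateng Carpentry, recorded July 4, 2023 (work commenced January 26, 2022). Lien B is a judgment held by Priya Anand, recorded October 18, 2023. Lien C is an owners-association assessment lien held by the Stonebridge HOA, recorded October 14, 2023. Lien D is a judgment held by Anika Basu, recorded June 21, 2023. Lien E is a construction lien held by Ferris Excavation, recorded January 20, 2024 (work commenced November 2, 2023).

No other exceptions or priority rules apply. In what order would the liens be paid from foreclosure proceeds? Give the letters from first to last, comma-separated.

C, A, D, B, E

Effective dates: A relates back to January 26, 2022 (work commenced); E's effective date is November 2, 2023, when work began.
As an owners-association assessment lien, C is senior to every other lien.
Remaining liens by effective date: A (January 26, 2022), D (June 21, 2023), B (October 18, 2023), E (November 2, 2023).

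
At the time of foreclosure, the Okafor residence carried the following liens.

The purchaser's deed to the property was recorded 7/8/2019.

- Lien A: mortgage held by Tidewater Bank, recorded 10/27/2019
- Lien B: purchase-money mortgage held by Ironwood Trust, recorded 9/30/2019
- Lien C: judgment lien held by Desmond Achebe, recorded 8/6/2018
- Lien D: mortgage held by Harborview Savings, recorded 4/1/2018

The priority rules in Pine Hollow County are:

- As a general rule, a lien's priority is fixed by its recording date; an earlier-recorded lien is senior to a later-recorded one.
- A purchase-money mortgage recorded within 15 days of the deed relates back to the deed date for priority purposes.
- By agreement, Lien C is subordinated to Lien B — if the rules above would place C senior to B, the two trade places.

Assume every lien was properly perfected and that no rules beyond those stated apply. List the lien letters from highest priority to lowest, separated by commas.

D, B, C, A

Adjusting effective dates: B was recorded 84 days after the deed — beyond 15 days — so no relation-back applies.
By effective date, earliest first: D (4/1/2018), C (8/6/2018), B (9/30/2019), A (10/27/2019).
C would otherwise be senior to B, so under the subordination agreement C and B exchange positions.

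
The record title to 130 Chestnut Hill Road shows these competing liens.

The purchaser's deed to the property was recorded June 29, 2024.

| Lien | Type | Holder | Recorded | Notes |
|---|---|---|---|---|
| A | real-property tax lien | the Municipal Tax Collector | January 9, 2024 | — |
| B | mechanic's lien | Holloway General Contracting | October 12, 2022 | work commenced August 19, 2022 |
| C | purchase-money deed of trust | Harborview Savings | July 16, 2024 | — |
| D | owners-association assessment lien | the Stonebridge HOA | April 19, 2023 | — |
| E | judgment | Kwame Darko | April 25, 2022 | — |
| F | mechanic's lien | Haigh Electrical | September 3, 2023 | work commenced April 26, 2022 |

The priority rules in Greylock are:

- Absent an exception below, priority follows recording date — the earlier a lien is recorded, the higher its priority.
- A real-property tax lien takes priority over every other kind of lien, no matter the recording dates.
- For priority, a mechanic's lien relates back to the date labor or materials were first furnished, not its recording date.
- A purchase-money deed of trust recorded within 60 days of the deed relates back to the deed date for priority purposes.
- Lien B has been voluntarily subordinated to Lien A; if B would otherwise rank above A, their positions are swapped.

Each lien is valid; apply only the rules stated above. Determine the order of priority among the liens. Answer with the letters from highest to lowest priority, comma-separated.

Effective dates: B is treated as recorded August 19, 2022, the work-commencement date; C was recorded within the 60-day window, so its effective date is the deed date June 29, 2024; F is treated as recorded April 26, 2022, the work-commencement date.
A is a real-property tax lien, so it outranks all other liens regardless of date.
Remaining liens by effective date: E (April 25, 2022), F (April 26, 2022), B (August 19, 2022), D (April 19, 2023), C (June 29, 2024).
Since B is not senior to A, the subordination leaves the order unchanged.

A, E, F, B, D, C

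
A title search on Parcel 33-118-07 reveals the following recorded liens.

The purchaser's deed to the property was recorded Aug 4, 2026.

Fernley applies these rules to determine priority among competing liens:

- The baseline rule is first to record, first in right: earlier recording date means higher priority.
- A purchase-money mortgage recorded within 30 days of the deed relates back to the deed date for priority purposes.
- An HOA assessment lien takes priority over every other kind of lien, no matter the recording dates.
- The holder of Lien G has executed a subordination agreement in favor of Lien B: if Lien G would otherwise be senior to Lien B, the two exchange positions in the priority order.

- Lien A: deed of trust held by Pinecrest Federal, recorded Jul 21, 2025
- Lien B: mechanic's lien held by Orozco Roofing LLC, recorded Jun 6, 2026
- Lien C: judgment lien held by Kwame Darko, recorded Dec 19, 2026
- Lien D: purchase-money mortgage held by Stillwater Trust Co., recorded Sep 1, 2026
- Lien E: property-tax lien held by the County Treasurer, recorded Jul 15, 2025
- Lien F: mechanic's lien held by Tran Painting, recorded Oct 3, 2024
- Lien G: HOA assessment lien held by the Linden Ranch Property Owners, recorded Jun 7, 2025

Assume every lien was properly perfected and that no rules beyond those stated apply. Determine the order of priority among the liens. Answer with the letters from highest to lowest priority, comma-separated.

First, effective dates: D relates back to the deed date Aug 4, 2026.
G, as an HOA assessment lien, has superpriority and ranks first.
The other liens, earliest effective date first: F (Oct 3, 2024), E (Jul 15, 2025), A (Jul 21, 2025), B (Jun 6, 2026), D (Aug 4, 2026), C (Dec 19, 2026).
G would otherwise be senior to B, so under the subordination agreement G and B exchange positions.

B, F, E, A, G, D, C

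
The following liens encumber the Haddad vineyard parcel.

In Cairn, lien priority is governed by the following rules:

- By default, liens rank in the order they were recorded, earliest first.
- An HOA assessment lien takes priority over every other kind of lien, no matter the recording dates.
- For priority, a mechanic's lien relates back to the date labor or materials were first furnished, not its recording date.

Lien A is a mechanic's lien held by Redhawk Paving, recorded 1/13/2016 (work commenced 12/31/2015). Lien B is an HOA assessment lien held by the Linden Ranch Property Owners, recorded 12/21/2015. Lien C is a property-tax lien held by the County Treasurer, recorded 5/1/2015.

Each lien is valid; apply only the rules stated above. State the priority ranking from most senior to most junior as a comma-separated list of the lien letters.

First, effective dates: A relates back to 12/31/2015 (work commenced).
B is an HOA assessment lien, so it outranks all other liens regardless of date.
Ordering the rest by effective date: C (5/1/2015), A (12/31/2015).

B, C, A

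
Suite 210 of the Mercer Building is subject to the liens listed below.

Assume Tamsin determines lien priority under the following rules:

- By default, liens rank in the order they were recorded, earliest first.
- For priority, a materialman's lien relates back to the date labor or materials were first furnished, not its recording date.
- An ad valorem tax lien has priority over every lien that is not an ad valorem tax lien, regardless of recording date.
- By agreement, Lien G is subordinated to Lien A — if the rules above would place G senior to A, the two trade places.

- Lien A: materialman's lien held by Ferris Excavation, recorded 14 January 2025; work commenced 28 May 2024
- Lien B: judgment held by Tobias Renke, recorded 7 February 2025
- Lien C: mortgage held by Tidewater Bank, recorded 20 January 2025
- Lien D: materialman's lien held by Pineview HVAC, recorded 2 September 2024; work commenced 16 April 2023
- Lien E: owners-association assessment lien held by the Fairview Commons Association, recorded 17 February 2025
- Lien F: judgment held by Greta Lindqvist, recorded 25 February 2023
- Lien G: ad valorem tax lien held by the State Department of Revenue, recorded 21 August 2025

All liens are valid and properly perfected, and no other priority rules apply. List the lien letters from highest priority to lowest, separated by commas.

Effective dates: A relates back to 28 May 2024 (work commenced); D is treated as recorded 16 April 2023, the work-commencement date.
G, as an ad valorem tax lien, has superpriority and ranks first.
Among the remaining liens, by effective date: F (25 February 2023), D (16 April 2023), A (28 May 2024), C (20 January 2025), B (7 February 2025), E (17 February 2025).
Because G would otherwise rank above A, the subordination swaps them.

A, F, D, G, C, B, E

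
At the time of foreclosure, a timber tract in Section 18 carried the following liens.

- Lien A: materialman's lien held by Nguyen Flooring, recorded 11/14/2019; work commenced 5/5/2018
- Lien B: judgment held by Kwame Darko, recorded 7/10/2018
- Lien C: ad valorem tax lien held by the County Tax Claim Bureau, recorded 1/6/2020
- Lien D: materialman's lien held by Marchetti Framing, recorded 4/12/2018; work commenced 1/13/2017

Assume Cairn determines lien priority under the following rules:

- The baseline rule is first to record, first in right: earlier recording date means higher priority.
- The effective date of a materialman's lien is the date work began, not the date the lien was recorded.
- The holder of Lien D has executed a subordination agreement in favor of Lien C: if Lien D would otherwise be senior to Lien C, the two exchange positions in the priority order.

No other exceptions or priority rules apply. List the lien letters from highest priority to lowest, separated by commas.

Adjusting effective dates: A's effective date is 5/5/2018, when work began; D's effective date is 1/13/2017, when work began.
Sorted by effective date: D (1/13/2017), A (5/5/2018), B (7/10/2018), C (1/6/2020).
D is senior to C before the subordination, so the two trade places.

C, A, B, D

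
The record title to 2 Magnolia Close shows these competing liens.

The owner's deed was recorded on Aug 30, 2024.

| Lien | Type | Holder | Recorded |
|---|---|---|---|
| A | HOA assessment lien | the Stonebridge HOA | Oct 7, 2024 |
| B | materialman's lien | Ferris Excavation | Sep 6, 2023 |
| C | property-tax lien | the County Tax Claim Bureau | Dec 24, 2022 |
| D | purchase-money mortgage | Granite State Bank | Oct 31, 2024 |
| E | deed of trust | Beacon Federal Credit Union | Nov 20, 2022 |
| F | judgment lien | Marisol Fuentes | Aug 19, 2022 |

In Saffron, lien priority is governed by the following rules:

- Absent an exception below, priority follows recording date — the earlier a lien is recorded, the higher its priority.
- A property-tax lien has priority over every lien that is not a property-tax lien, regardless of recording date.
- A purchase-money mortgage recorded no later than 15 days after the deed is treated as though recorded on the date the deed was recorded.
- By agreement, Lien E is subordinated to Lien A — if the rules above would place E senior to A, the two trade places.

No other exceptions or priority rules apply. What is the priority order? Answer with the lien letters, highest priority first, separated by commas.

Effective dates after the stated exceptions: D was recorded 62 days after the deed — beyond 15 days — so no relation-back applies.
C, as a property-tax lien, has superpriority and ranks first.
Remaining liens by effective date: F (Aug 19, 2022), E (Nov 20, 2022), B (Sep 6, 2023), A (Oct 7, 2024), D (Oct 31, 2024).
Because E would otherwise rank above A, the subordination swaps them.

C, F, A, B, E, D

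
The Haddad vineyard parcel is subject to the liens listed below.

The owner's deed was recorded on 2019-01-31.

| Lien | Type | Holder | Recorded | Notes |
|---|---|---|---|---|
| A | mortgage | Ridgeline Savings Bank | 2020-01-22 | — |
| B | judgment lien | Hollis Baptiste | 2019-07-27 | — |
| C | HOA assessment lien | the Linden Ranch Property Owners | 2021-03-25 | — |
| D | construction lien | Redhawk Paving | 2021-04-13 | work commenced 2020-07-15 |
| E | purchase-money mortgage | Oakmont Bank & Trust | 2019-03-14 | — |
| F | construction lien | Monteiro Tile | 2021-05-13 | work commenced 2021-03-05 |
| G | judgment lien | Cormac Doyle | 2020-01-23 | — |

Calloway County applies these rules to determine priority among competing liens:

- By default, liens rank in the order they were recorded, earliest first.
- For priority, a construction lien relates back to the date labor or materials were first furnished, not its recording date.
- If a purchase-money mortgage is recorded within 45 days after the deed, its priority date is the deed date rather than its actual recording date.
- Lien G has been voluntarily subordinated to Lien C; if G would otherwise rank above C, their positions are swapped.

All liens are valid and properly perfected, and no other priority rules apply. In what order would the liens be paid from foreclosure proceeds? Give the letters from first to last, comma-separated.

E, B, A, C, D, F, G

Effective dates: D is treated as recorded 2020-07-15, the work-commencement date; E was recorded within the 45-day window, so its effective date is the deed date 2019-01-31; F's effective date is 2021-03-05, when work began.
By effective date: E (2019-01-31), B (2019-07-27), A (2020-01-22), G (2020-01-23), D (2020-07-15), F (2021-03-05), C (2021-03-25).
Because G would otherwise rank above C, the subordination swaps them.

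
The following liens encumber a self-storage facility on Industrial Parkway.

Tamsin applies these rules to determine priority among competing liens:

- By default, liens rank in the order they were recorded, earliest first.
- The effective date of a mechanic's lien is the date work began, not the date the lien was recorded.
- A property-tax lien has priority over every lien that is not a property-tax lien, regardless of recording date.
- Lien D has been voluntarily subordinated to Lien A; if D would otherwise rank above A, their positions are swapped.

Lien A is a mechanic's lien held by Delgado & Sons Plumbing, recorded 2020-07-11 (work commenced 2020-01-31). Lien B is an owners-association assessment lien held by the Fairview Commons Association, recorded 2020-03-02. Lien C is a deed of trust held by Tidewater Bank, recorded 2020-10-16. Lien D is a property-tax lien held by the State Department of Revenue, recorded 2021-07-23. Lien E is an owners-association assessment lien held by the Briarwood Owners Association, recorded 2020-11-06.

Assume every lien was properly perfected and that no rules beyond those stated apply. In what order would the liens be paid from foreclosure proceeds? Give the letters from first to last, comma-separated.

A, D, B, C, E

Adjusting effective dates: A relates back to 2020-01-31 (work commenced).
D is a property-tax lien and takes priority over every other lien.
The other liens, earliest effective date first: A (2020-01-31), B (2020-03-02), C (2020-10-16), E (2020-11-06).
D would otherwise be senior to A, so under the subordination agreement D and A exchange positions.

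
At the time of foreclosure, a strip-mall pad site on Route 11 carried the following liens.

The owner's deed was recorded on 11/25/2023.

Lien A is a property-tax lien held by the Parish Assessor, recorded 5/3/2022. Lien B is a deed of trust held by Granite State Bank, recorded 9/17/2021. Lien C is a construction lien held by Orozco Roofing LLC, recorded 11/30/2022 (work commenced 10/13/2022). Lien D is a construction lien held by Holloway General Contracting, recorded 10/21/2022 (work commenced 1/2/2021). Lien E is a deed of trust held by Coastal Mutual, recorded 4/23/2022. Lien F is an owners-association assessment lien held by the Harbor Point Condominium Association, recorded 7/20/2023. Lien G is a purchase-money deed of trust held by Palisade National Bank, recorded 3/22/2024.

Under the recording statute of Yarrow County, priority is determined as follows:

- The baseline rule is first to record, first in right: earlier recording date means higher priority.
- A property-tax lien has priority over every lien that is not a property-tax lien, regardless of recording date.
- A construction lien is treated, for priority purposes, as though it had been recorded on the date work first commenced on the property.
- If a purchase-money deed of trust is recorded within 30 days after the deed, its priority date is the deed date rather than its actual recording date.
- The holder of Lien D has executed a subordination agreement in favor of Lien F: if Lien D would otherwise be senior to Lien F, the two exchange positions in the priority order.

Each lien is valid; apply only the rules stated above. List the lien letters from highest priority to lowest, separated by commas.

A, F, B, E, C, D, G

Effective dates: C relates back to 10/13/2022 (work commenced); D's effective date is 1/2/2021, when work began; G was recorded 118 days after the deed, outside the 30-day window, so it keeps its recording date.
As a property-tax lien, A is senior to every other lien.
Among the remaining liens, by effective date: D (1/2/2021), B (9/17/2021), E (4/23/2022), C (10/13/2022), F (7/20/2023), G (3/22/2024).
D would otherwise be senior to F, so under the subordination agreement D and F exchange positions.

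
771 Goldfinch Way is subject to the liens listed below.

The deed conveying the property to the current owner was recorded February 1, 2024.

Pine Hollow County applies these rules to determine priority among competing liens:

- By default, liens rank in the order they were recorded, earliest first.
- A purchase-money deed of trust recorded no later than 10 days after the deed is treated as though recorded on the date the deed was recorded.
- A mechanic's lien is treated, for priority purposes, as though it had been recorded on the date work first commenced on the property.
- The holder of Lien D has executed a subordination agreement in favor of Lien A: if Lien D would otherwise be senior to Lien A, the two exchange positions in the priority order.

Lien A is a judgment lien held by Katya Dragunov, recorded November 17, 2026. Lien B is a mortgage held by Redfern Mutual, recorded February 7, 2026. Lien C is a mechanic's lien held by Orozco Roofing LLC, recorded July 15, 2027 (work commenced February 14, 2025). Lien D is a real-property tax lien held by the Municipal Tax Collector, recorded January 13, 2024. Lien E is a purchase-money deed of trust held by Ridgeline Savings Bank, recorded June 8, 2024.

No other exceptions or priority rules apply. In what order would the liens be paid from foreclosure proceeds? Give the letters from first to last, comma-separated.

Effective dates: C is treated as recorded February 14, 2025, the work-commencement date; E missed the 10-day window (128 days after the deed), so its recording date stands.
Ordering by effective date: D (January 13, 2024), E (June 8, 2024), C (February 14, 2025), B (February 7, 2026), A (November 17, 2026).
Because D would otherwise rank above A, the subordination swaps them.

A, E, C, B, D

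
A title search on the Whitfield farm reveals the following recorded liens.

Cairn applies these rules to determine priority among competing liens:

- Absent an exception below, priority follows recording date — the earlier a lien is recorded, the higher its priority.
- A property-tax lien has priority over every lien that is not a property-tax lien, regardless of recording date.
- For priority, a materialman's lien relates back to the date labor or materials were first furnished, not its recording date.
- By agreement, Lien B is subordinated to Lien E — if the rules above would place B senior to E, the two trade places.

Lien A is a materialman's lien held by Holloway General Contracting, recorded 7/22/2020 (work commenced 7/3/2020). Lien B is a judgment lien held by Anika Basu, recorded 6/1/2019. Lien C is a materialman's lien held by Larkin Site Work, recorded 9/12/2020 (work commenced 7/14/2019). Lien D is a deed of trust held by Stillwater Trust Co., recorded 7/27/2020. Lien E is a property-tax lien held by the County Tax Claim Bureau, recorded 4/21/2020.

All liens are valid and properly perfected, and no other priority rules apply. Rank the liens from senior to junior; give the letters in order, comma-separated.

E, B, C, A, D

Effective dates after the stated exceptions: A relates back to 7/3/2020 (work commenced); C is treated as recorded 7/14/2019, the work-commencement date.
E, as a property-tax lien, has superpriority and ranks first.
Ordering the rest by effective date: B (6/1/2019), C (7/14/2019), A (7/3/2020), D (7/27/2020).
Since B is not senior to E, the subordination leaves the order unchanged.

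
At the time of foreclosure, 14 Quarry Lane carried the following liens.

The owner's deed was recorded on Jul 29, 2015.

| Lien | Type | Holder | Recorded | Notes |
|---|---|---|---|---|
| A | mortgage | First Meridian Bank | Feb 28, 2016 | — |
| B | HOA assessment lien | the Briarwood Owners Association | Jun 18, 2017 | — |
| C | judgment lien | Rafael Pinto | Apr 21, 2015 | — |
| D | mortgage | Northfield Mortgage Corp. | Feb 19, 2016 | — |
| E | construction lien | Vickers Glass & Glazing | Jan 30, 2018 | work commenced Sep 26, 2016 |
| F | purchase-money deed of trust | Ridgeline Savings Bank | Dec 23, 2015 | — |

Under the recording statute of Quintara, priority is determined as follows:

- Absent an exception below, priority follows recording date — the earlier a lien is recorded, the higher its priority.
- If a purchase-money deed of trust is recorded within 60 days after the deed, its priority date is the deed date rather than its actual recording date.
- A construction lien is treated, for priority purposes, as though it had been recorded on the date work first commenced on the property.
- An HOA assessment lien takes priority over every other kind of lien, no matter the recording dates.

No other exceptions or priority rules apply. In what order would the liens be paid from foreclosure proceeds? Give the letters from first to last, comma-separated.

B, C, F, D, A, E

Effective dates: E is treated as recorded Sep 26, 2016, the work-commencement date; F was recorded 147 days after the deed — beyond 60 days — so no relation-back applies.
B is an HOA assessment lien, so it outranks all other liens regardless of date.
Ordering the rest by effective date: C (Apr 21, 2015), F (Dec 23, 2015), D (Feb 19, 2016), A (Feb 28, 2016), E (Sep 26, 2016).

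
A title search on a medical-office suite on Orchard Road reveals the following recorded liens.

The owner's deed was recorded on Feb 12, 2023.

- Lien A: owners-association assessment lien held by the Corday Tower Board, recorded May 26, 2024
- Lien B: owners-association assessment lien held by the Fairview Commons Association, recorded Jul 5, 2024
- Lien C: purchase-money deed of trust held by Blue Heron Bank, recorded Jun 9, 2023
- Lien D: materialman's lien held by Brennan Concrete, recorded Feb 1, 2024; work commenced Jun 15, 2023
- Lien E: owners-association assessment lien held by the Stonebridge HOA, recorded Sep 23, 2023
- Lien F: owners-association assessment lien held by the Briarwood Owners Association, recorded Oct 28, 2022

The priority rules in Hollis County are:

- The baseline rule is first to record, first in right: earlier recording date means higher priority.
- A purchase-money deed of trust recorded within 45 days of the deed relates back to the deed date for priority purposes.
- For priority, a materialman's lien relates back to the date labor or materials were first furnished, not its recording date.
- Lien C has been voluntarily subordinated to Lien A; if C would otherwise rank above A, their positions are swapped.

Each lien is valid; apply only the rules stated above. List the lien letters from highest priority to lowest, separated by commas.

F, A, D, E, C, B

Effective dates: C was recorded 117 days after the deed — beyond 45 days — so no relation-back applies; D is treated as recorded Jun 15, 2023, the work-commencement date.
Ordering by effective date: F (Oct 28, 2022), C (Jun 9, 2023), D (Jun 15, 2023), E (Sep 23, 2023), A (May 26, 2024), B (Jul 5, 2024).
C is senior to A before the subordination, so the two trade places.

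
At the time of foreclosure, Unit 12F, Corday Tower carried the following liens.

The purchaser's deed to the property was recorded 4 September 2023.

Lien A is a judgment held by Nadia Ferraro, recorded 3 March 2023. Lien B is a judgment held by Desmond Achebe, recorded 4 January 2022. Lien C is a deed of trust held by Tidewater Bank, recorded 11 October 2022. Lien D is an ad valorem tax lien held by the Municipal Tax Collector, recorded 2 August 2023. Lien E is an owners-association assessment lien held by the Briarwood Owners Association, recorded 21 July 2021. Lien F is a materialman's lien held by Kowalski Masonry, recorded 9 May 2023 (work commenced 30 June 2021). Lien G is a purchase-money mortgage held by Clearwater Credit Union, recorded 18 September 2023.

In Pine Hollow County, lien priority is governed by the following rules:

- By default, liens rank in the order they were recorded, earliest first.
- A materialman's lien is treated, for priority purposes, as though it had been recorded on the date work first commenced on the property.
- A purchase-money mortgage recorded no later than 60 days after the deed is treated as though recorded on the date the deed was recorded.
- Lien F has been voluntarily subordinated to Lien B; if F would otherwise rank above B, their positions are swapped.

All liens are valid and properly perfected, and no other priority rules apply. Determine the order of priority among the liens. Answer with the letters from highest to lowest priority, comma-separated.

B, E, F, C, A, D, G

Effective dates after the stated exceptions: F's effective date is 30 June 2021, when work began; G was recorded within the 60-day window, so its effective date is the deed date 4 September 2023.
Sorted by effective date: F (30 June 2021), E (21 July 2021), B (4 January 2022), C (11 October 2022), A (3 March 2023), D (2 August 2023), G (4 September 2023).
The subordination applies — F was senior to B — so F and B swap.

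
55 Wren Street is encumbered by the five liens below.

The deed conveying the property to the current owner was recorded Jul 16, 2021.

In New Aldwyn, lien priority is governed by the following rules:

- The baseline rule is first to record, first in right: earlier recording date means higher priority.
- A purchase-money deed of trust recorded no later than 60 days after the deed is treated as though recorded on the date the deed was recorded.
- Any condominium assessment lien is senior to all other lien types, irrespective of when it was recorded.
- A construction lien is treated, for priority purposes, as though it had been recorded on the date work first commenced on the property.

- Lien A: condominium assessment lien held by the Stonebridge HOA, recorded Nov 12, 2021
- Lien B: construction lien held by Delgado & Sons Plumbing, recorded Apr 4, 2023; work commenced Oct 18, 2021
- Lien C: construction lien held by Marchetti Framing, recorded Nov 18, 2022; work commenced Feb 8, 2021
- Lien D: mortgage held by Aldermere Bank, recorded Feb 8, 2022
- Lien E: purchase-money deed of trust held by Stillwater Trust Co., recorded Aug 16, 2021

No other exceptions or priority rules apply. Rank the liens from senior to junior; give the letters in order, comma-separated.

Effective dates: B is treated as recorded Oct 18, 2021, the work-commencement date; C's effective date is Feb 8, 2021, when work began; E was recorded within the 60-day window, so its effective date is the deed date Jul 16, 2021.
As a condominium assessment lien, A is senior to every other lien.
Remaining liens by effective date: C (Feb 8, 2021), E (Jul 16, 2021), B (Oct 18, 2021), D (Feb 8, 2022).

A, C, E, B, D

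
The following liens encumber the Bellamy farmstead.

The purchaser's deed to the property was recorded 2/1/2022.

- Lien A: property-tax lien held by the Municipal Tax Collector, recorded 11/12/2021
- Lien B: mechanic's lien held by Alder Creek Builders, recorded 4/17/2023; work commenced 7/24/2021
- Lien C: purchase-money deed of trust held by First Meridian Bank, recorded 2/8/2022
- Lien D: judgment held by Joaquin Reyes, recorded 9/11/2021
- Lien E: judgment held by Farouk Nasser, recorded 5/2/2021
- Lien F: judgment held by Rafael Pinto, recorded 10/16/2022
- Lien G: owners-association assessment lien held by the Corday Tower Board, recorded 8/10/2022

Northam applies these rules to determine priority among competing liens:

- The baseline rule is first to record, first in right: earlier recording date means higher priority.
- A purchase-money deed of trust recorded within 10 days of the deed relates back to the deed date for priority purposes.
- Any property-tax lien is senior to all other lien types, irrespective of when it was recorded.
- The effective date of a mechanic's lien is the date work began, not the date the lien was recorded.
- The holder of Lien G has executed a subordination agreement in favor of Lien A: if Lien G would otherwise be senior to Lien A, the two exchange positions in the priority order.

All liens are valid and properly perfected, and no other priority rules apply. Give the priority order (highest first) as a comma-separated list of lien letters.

First, effective dates: B is treated as recorded 7/24/2021, the work-commencement date; C was recorded within the 10-day window, so its effective date is the deed date 2/1/2022.
As a property-tax lien, A is senior to every other lien.
Among the remaining liens, by effective date: E (5/2/2021), B (7/24/2021), D (9/11/2021), C (2/1/2022), G (8/10/2022), F (10/16/2022).
G is already junior to A, so the subordination agreement changes nothing.

A, E, B, D, C, G, F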